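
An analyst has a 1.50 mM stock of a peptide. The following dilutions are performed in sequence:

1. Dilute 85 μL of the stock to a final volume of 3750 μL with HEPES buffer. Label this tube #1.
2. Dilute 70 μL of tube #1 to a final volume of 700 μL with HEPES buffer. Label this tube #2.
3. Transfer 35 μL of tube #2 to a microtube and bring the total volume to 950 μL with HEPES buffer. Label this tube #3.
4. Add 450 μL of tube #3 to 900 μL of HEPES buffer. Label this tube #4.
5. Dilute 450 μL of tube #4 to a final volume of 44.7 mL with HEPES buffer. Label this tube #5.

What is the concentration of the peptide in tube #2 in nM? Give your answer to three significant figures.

3.40 × 10^3 nM

Step 1: 85 μL brought to 3750 μL → factor 3750/85 = 44.118
Step 2: 70 μL brought to 700 μL → factor 700/70 = 10
Dilution factor through tube #2 = 44.118 × 10 = 441.18
[tube #2] = 1.50 mM / 441.18 = 0.003400 mM = 3.40 × 10^3 nM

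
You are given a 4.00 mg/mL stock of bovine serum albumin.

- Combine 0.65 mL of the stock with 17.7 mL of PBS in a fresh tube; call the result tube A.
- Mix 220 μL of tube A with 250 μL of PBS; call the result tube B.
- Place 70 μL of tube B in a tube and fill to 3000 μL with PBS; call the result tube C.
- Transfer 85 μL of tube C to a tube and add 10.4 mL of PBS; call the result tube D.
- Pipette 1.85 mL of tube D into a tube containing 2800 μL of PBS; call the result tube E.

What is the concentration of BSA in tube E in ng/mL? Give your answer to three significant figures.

Step 1: 0.65 mL + 17.7 mL = 18.35 mL total → factor 18.35/0.65 = 28.231
Step 2: 220 μL + 250 μL = 470 μL total → factor 470/220 = 2.1364
Step 3: 70 μL brought to 3000 μL → factor 3000/70 = 42.857
Step 4: 85 μL + 10.4 mL = 10485 μL total → factor 10485/85 = 123.35
Step 5: 1.85 mL + 2800 μL = 4.65 mL total → factor 4.65/1.85 = 2.5135
Overall dilution factor = 28.231 × 2.1364 × 42.857 × 123.35 × 2.5135 = 8.014 × 10^5
Final = 4.00 mg/mL / 8.014 × 10^5 = 4.991 × 10^-6 mg/mL = 4.99 ng/mL

4.99 ng/mL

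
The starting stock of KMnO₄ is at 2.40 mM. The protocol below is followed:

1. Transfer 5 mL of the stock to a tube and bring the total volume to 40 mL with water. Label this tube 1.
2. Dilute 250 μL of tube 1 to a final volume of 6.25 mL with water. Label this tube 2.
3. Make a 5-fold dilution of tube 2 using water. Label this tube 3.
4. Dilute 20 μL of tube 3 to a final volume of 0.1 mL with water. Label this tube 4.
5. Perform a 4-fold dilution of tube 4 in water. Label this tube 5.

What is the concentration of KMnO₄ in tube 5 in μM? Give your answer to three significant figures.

Step 1: 5 mL brought to 40 mL → factor 40/5 = 8
Step 2: 250 μL brought to 6.25 mL → factor 6250/250 = 25
Step 3: 5-fold → factor 5
Step 4: 20 μL brought to 0.1 mL → factor 100/20 = 5
Step 5: 4-fold → factor 4
Overall dilution factor = 8 × 25 × 5 × 5 × 4 = 20000
Final = 2.40 mM / 20000 = 0.0001200 mM = 0.120 μM

0.120 μM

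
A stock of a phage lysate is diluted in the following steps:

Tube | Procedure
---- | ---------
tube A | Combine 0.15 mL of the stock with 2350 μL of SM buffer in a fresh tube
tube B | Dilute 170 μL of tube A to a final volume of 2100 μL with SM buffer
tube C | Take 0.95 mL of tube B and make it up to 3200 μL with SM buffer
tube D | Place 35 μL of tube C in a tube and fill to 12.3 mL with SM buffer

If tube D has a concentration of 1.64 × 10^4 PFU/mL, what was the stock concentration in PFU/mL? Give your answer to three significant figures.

4.00 × 10^9 PFU/mL

Step 1: 0.15 mL + 2350 μL = 2.5 mL total → factor 2.5/0.15 = 16.667
Step 2: 170 μL brought to 2100 μL → factor 2100/170 = 12.353
Step 3: 0.95 mL brought to 3200 μL → factor 3.2/0.95 = 3.3684
Step 4: 35 μL brought to 12.3 mL → factor 12300/35 = 351.43
Overall dilution factor = 16.667 × 12.353 × 3.3684 × 351.43 = 2.4372 × 10^5
Stock = 1.64 × 10^4 PFU/mL × 2.4372 × 10^5 = 4.00 × 10^9 PFU/mL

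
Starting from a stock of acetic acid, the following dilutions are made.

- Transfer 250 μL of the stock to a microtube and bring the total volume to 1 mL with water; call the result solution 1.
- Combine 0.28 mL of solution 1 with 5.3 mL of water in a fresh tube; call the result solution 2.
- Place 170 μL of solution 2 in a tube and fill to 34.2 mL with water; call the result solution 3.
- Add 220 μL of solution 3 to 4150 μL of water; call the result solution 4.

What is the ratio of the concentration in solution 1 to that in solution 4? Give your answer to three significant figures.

Step 1: 250 μL brought to 1 mL → factor 1000/250 = 4
Step 2: 0.28 mL + 5.3 mL = 5.58 mL total → factor 5.58/0.28 = 19.929
Step 3: 170 μL brought to 34.2 mL → factor 34200/170 = 201.18
Step 4: 220 μL + 4150 μL = 4370 μL total → factor 4370/220 = 19.864
Dilution factor to solution 1 = 4; to solution 4 = 3.1855 × 10^5
[solution 1]/[solution 4] = (factor to solution 4)/(factor to solution 1) = 3.1855 × 10^5/4 = 7.96 × 10^4

7.96 × 10^4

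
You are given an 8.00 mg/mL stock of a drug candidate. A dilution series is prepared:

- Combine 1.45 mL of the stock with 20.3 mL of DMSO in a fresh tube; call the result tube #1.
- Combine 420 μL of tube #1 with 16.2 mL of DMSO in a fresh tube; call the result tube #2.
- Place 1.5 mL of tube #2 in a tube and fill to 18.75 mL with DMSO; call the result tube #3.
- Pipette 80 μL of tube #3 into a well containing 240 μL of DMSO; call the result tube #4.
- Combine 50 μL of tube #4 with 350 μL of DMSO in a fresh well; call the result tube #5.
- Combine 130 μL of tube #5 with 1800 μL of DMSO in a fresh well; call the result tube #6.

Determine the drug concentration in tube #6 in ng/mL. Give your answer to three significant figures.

2.27 ng/mL

Step 1: 1.45 mL + 20.3 mL = 21.75 mL total → factor 21.75/1.45 = 15
Step 2: 420 μL + 16.2 mL = 16620 μL total → factor 16620/420 = 39.571
Step 3: 1.5 mL brought to 18.75 mL → factor 18.75/1.5 = 12.5
Step 4: 80 μL + 240 μL = 320 μL total → factor 320/80 = 4
Step 5: 50 μL + 350 μL = 400 μL total → factor 400/50 = 8
Step 6: 130 μL + 1800 μL = 1930 μL total → factor 1930/130 = 14.846
Overall dilution factor = 15 × 39.571 × 12.5 × 4 × 8 × 14.846 = 3.5249 × 10^6
Final = 8.00 mg/mL / 3.5249 × 10^6 = 2.270 × 10^-6 mg/mL = 2.27 ng/mL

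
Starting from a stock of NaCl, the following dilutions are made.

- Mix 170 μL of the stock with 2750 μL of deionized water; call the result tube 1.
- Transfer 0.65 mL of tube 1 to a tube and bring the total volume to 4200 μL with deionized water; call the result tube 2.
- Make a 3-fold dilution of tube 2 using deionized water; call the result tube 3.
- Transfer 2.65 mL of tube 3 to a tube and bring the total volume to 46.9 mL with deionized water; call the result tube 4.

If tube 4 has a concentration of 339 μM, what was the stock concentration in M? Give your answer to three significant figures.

2.00 M

Step 1: 170 μL + 2750 μL = 2920 μL total → factor 2920/170 = 17.176
Step 2: 0.65 mL brought to 4200 μL → factor 4.2/0.65 = 6.4615
Step 3: 3-fold → factor 3
Step 4: 2.65 mL brought to 46.9 mL → factor 46.9/2.65 = 17.698
Overall dilution factor = 17.176 × 6.4615 × 3 × 17.698 = 5892.8
Stock = 339 μM × 5892.8 = 1.998 × 10^6 μM = 2.00 M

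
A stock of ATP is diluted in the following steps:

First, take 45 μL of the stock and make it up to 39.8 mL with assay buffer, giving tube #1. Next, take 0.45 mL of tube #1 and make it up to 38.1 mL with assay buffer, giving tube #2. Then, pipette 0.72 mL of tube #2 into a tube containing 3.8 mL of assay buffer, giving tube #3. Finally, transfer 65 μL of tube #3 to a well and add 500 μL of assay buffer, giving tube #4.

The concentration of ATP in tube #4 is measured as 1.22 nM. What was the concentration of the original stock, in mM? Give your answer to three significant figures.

Step 1: 45 μL brought to 39.8 mL → factor 39800/45 = 884.44
Step 2: 0.45 mL brought to 38.1 mL → factor 38.1/0.45 = 84.667
Step 3: 0.72 mL + 3.8 mL = 4.52 mL total → factor 4.52/0.72 = 6.2778
Step 4: 65 μL + 500 μL = 565 μL total → factor 565/65 = 8.6923
Overall dilution factor = 884.44 × 84.667 × 6.2778 × 8.6923 = 4.0862 × 10^6
Stock = 1.22 nM × 4.0862 × 10^6 = 4.985 × 10^6 nM = 4.99 mM

4.99 mM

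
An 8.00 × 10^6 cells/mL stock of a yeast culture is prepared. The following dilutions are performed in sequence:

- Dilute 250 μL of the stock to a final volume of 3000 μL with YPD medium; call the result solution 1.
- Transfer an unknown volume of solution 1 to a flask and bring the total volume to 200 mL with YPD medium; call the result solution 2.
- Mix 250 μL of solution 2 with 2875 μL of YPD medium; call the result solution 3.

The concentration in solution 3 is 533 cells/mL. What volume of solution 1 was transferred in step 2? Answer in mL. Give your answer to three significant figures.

Step 1: 250 μL brought to 3000 μL → factor 3000/250 = 12
Step 2: v brought to 200 mL → factor = 200 mL/v
Step 3: 250 μL + 2875 μL = 3125 μL total → factor 3125/250 = 12.5
Product of known-step factors = 150
Overall factor = 8.00 × 10^6 cells/mL / (533 cells/mL) = 15009
Step-2 factor = 15009 / 150 = 100.06
v = 200 mL / 100.06 = 2.00 mL

2.00 mL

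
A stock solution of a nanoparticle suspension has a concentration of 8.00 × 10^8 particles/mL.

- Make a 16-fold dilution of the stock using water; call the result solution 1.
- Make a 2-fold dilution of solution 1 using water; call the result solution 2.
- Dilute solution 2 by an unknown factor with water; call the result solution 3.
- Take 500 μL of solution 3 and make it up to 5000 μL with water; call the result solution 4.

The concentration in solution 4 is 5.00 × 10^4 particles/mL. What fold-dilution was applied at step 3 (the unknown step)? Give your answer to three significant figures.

Step 1: 16-fold → factor 16
Step 2: 2-fold → factor 2
Step 3: unknown factor x
Step 4: 500 μL brought to 5000 μL → factor 5000/500 = 10
Product of known-step factors = 320
Overall factor = 8.00 × 10^8 particles/mL / (5.00 × 10^4 particles/mL) = 16000
x = 16000 / 320 = 50.0

50.0-fold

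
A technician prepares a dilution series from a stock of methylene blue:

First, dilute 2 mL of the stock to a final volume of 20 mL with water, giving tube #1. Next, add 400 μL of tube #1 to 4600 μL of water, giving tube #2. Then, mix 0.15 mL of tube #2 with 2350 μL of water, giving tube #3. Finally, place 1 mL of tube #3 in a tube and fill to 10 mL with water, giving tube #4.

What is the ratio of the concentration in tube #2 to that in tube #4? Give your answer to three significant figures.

167

Step 1: 2 mL brought to 20 mL → factor 20/2 = 10
Step 2: 400 μL + 4600 μL = 5000 μL total → factor 5000/400 = 12.5
Step 3: 0.15 mL + 2350 μL = 2.5 mL total → factor 2.5/0.15 = 16.667
Step 4: 1 mL brought to 10 mL → factor 10/1 = 10
Dilution factor to tube #2 = 125; to tube #4 = 20833
[tube #2]/[tube #4] = (factor to tube #4)/(factor to tube #2) = 20833/125 = 167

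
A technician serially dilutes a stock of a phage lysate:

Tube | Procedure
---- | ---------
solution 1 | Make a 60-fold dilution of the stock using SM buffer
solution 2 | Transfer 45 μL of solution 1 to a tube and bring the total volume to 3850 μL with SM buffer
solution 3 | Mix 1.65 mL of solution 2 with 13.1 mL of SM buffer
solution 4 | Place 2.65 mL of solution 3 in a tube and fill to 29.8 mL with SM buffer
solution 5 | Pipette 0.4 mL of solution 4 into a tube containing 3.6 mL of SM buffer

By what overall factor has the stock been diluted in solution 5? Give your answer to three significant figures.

Step 1: 60-fold → factor 60
Step 2: 45 μL brought to 3850 μL → factor 3850/45 = 85.556
Step 3: 1.65 mL + 13.1 mL = 14.75 mL total → factor 14.75/1.65 = 8.9394
Step 4: 2.65 mL brought to 29.8 mL → factor 29.8/2.65 = 11.245
Step 5: 0.4 mL + 3.6 mL = 4 mL total → factor 4/0.4 = 10
Overall dilution factor = 60 × 85.556 × 8.9394 × 11.245 × 10 = 5.1603 × 10^6

5.16 × 10^6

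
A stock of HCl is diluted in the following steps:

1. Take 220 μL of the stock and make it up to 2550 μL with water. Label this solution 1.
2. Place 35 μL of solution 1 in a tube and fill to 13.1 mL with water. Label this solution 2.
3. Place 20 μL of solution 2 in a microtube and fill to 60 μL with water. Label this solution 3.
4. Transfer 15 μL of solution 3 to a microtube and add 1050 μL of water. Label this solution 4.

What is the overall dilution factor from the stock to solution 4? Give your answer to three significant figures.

9.24 × 10^5

Step 1: 220 μL brought to 2550 μL → factor 2550/220 = 11.591
Step 2: 35 μL brought to 13.1 mL → factor 13100/35 = 374.29
Step 3: 20 μL brought to 60 μL → factor 60/20 = 3
Step 4: 15 μL + 1050 μL = 1065 μL total → factor 1065/15 = 71
Overall dilution factor = 11.591 × 374.29 × 3 × 71 = 9.2406 × 10^5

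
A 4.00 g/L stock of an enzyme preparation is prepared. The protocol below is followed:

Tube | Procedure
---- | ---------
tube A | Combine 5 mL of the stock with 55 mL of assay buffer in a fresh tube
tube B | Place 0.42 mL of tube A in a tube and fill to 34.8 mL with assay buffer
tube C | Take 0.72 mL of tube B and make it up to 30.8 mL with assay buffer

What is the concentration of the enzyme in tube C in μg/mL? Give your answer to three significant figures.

0.0940 μg/mL

Step 1: 5 mL + 55 mL = 60 mL total → factor 60/5 = 12
Step 2: 0.42 mL brought to 34.8 mL → factor 34.8/0.42 = 82.857
Step 3: 0.72 mL brought to 30.8 mL → factor 30.8/0.72 = 42.778
Dilution factor through tube C = 12 × 82.857 × 42.778 = 42533
[tube C] = 4.00 g/L / 42533 = 9.404 × 10^-5 g/L = 0.0940 μg/mL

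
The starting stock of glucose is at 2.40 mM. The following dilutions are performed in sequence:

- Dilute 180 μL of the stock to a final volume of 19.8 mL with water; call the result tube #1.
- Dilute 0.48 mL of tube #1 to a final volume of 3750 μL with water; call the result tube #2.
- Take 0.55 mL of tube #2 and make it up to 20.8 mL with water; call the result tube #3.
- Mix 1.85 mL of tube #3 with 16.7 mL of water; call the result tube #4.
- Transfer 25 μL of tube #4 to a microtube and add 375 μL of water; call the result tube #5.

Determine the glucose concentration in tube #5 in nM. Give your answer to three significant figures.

Step 1: 180 μL brought to 19.8 mL → factor 19800/180 = 110
Step 2: 0.48 mL brought to 3750 μL → factor 3.75/0.48 = 7.8125
Step 3: 0.55 mL brought to 20.8 mL → factor 20.8/0.55 = 37.818
Step 4: 1.85 mL + 16.7 mL = 18.55 mL total → factor 18.55/1.85 = 10.027
Step 5: 25 μL + 375 μL = 400 μL total → factor 400/25 = 16
Overall dilution factor = 110 × 7.8125 × 37.818 × 10.027 × 16 = 5.2141 × 10^6
Final = 2.40 mM / 5.2141 × 10^6 = 4.603 × 10^-7 mM = 0.460 nM

0.460 nM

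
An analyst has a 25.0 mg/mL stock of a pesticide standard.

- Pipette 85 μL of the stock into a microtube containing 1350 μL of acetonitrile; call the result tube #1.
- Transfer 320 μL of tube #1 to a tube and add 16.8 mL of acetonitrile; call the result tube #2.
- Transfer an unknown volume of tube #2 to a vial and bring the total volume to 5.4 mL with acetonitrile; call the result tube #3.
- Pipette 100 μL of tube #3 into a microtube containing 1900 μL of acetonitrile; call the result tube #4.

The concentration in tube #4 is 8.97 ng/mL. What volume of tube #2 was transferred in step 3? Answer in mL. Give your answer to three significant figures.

Step 1: 85 μL + 1350 μL = 1435 μL total → factor 1435/85 = 16.882
Step 2: 320 μL + 16.8 mL = 17120 μL total → factor 17120/320 = 53.5
Step 3: v brought to 5.4 mL → factor = 5.4 mL/v
Step 4: 100 μL + 1900 μL = 2000 μL total → factor 2000/100 = 20
Product of known-step factors = 18064
Overall factor = 25.0 mg/mL / (8.97 ng/mL) = 2.7871 × 10^6
Step-3 factor = 2.7871 × 10^6 / 18064 = 154.29
v = 5.4 mL / 154.29 = 0.0350 mL

0.0350 mL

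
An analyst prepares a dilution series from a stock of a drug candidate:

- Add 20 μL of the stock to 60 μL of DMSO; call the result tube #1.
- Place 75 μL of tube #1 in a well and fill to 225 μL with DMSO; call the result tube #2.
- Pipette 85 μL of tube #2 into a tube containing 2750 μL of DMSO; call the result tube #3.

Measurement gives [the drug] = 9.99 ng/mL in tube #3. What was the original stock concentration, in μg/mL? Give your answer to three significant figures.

4.00 μg/mL

Step 1: 20 μL + 60 μL = 80 μL total → factor 80/20 = 4
Step 2: 75 μL brought to 225 μL → factor 225/75 = 3
Step 3: 85 μL + 2750 μL = 2835 μL total → factor 2835/85 = 33.353
Overall dilution factor = 4 × 3 × 33.353 = 400.24
Stock = 9.99 ng/mL × 400.24 = 3998 ng/mL = 4.00 μg/mL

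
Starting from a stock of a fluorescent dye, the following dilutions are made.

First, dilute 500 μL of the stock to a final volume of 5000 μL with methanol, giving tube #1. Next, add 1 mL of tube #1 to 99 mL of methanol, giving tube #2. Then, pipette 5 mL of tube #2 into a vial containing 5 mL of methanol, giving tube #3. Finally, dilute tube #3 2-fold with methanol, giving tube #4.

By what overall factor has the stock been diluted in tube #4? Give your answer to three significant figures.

Step 1: 500 μL brought to 5000 μL → factor 5000/500 = 10
Step 2: 1 mL + 99 mL = 100 mL total → factor 100/1 = 100
Step 3: 5 mL + 5 mL = 10 mL total → factor 10/5 = 2
Step 4: 2-fold → factor 2
Overall dilution factor = 10 × 100 × 2 × 2 = 4000

4.00 × 10^3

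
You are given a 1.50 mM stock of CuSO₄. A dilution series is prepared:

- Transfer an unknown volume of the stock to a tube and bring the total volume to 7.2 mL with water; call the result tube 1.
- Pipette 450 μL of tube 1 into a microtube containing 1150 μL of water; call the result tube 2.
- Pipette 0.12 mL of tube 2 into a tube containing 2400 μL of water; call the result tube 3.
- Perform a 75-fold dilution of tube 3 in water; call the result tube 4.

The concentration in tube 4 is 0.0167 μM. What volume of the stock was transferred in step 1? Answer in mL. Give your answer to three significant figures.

Step 1: v brought to 7.2 mL → factor = 7.2 mL/v
Step 2: 450 μL + 1150 μL = 1600 μL total → factor 1600/450 = 3.5556
Step 3: 0.12 mL + 2400 μL = 2.52 mL total → factor 2.52/0.12 = 21
Step 4: 75-fold → factor 75
Product of known-step factors = 5600
Overall factor = 1.50 mM / (0.0167 μM) = 89820
Step-1 factor = 89820 / 5600 = 16.039
v = 7.2 mL / 16.039 = 0.449 mL

0.449 mL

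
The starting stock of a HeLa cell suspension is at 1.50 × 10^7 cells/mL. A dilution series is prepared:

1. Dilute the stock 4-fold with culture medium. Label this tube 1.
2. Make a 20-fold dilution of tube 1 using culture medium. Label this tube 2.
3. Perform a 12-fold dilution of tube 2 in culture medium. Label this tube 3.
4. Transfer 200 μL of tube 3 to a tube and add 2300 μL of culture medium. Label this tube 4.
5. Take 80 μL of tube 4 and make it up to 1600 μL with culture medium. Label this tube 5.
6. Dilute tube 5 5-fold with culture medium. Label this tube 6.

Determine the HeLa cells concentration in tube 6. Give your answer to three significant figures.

12.5 cells/mL

Step 1: 4-fold → factor 4
Step 2: 20-fold → factor 20
Step 3: 12-fold → factor 12
Step 4: 200 μL + 2300 μL = 2500 μL total → factor 2500/200 = 12.5
Step 5: 80 μL brought to 1600 μL → factor 1600/80 = 20
Step 6: 5-fold → factor 5
Overall dilution factor = 4 × 20 × 12 × 12.5 × 20 × 5 = 1.2 × 10^6
Final = 1.50 × 10^7 cells/mL / 1.2 × 10^6 = 12.5 cells/mL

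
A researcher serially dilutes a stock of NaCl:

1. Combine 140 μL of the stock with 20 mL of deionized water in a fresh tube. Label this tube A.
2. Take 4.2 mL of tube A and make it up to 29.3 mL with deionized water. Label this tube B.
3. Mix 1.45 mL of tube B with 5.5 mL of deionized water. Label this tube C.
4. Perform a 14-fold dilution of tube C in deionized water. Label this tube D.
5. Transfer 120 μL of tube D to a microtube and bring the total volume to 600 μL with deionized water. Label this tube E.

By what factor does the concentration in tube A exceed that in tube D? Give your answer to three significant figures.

468

Step 1: 140 μL + 20 mL = 20140 μL total → factor 20140/140 = 143.86
Step 2: 4.2 mL brought to 29.3 mL → factor 29.3/4.2 = 6.9762
Step 3: 1.45 mL + 5.5 mL = 6.95 mL total → factor 6.95/1.45 = 4.7931
Step 4: 14-fold → factor 14
Dilution factor to tube A = 143.86; to tube D = 67343
[tube A]/[tube D] = (factor to tube D)/(factor to tube A) = 67343/143.86 = 468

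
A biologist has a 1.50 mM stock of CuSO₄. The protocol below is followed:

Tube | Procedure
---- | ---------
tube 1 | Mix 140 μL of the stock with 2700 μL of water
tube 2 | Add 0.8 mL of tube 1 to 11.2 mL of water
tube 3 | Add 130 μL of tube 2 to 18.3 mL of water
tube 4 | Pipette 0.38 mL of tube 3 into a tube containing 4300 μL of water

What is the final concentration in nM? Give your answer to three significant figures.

2.82 nM

Step 1: 140 μL + 2700 μL = 2840 μL total → factor 2840/140 = 20.286
Step 2: 0.8 mL + 11.2 mL = 12 mL total → factor 12/0.8 = 15
Step 3: 130 μL + 18.3 mL = 18430 μL total → factor 18430/130 = 141.77
Step 4: 0.38 mL + 4300 μL = 4.68 mL total → factor 4.68/0.38 = 12.316
Overall dilution factor = 20.286 × 15 × 141.77 × 12.316 = 5.3128 × 10^5
Final = 1.50 mM / 5.3128 × 10^5 = 2.823 × 10^-6 mM = 2.82 nM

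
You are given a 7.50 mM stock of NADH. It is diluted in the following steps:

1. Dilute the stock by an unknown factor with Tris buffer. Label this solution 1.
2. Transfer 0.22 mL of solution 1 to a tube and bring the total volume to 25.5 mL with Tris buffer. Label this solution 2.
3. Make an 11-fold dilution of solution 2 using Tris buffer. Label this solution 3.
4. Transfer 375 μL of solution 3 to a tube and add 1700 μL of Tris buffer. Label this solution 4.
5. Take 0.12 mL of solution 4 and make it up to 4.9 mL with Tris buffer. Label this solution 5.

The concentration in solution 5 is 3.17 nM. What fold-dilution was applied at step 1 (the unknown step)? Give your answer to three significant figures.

Step 1: unknown factor x
Step 2: 0.22 mL brought to 25.5 mL → factor 25.5/0.22 = 115.91
Step 3: 11-fold → factor 11
Step 4: 375 μL + 1700 μL = 2075 μL total → factor 2075/375 = 5.5333
Step 5: 0.12 mL brought to 4.9 mL → factor 4.9/0.12 = 40.833
Product of known-step factors = 2.8808 × 10^5
Overall factor = 7.50 mM / (3.17 nM) = 2.3659 × 10^6
x = 2.3659 × 10^6 / 2.8808 × 10^5 = 8.21

8.21-fold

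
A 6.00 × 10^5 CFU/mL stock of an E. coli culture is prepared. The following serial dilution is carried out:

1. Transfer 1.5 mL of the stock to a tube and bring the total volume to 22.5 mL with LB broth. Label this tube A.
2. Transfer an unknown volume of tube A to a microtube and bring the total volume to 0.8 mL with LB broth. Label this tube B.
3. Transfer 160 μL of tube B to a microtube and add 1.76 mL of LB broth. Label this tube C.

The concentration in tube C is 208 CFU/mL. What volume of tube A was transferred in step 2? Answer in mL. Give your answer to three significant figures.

0.0499 mL

Step 1: 1.5 mL brought to 22.5 mL → factor 22.5/1.5 = 15
Step 2: v brought to 0.8 mL → factor = 0.8 mL/v
Step 3: 160 μL + 1.76 mL = 1920 μL total → factor 1920/160 = 12
Product of known-step factors = 180
Overall factor = 6.00 × 10^5 CFU/mL / (208 CFU/mL) = 2884.6
Step-2 factor = 2884.6 / 180 = 16.026
v = 0.8 mL / 16.026 = 0.0499 mL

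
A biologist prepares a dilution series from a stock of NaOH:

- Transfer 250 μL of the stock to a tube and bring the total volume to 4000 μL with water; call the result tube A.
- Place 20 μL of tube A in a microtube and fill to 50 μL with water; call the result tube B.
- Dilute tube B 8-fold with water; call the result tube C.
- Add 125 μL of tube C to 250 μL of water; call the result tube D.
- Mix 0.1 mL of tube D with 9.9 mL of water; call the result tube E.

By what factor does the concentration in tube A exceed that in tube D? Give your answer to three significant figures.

60.0

Step 1: 250 μL brought to 4000 μL → factor 4000/250 = 16
Step 2: 20 μL brought to 50 μL → factor 50/20 = 2.5
Step 3: 8-fold → factor 8
Step 4: 125 μL + 250 μL = 375 μL total → factor 375/125 = 3
Dilution factor to tube A = 16; to tube D = 960
[tube A]/[tube D] = (factor to tube D)/(factor to tube A) = 960/16 = 60.0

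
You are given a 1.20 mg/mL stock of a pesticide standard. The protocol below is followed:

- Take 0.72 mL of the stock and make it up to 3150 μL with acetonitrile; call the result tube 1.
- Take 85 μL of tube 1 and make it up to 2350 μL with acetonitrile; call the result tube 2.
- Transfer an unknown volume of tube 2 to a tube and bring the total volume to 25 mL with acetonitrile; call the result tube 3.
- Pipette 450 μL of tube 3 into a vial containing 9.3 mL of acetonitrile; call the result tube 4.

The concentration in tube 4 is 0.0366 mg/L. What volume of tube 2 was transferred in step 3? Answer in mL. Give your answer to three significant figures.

Step 1: 0.72 mL brought to 3150 μL → factor 3.15/0.72 = 4.375
Step 2: 85 μL brought to 2350 μL → factor 2350/85 = 27.647
Step 3: v brought to 25 mL → factor = 25 mL/v
Step 4: 450 μL + 9.3 mL = 9750 μL total → factor 9750/450 = 21.667
Product of known-step factors = 2620.7
Overall factor = 1.20 mg/mL / (0.0366 mg/L) = 32787
Step-3 factor = 32787 / 2620.7 = 12.511
v = 25 mL / 12.511 = 2.00 mL

2.00 mL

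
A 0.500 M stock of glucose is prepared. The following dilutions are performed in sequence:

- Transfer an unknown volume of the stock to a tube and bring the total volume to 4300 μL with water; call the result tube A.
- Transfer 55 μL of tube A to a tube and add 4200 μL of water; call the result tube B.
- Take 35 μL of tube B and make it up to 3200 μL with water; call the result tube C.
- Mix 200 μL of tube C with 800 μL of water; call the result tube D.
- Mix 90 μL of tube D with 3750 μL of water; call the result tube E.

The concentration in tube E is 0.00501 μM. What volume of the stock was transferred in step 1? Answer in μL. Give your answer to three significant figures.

65.0 μL

Step 1: v brought to 4300 μL → factor = 4300 μL/v
Step 2: 55 μL + 4200 μL = 4255 μL total → factor 4255/55 = 77.364
Step 3: 35 μL brought to 3200 μL → factor 3200/35 = 91.429
Step 4: 200 μL + 800 μL = 1000 μL total → factor 1000/200 = 5
Step 5: 90 μL + 3750 μL = 3840 μL total → factor 3840/90 = 42.667
Product of known-step factors = 1.509 × 10^6
Overall factor = 0.500 M / (0.00501 μM) = 9.98 × 10^7
Step-1 factor = 9.98 × 10^7 / 1.509 × 10^6 = 66.139
v = 4300 μL / 66.139 = 65.0 μL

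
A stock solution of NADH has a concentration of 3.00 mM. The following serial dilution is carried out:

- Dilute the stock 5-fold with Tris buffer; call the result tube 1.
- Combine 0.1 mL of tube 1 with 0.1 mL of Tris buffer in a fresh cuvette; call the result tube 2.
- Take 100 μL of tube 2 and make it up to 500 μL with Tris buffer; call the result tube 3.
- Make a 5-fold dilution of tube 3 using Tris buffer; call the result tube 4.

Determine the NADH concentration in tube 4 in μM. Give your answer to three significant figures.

12.0 μM

Step 1: 5-fold → factor 5
Step 2: 0.1 mL + 0.1 mL = 0.2 mL total → factor 0.2/0.1 = 2
Step 3: 100 μL brought to 500 μL → factor 500/100 = 5
Step 4: 5-fold → factor 5
Overall dilution factor = 5 × 2 × 5 × 5 = 250
Final = 3.00 mM / 250 = 0.01200 mM = 12.0 μM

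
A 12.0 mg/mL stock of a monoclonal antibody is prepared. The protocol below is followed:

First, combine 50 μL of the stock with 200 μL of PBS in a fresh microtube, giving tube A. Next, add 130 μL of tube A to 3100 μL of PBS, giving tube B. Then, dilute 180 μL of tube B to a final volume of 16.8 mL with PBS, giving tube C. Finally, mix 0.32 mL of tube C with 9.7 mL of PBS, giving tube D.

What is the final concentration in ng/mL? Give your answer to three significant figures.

33.1 ng/mL

Step 1: 50 μL + 200 μL = 250 μL total → factor 250/50 = 5
Step 2: 130 μL + 3100 μL = 3230 μL total → factor 3230/130 = 24.846
Step 3: 180 μL brought to 16.8 mL → factor 16800/180 = 93.333
Step 4: 0.32 mL + 9.7 mL = 10.02 mL total → factor 10.02/0.32 = 31.312
Overall dilution factor = 5 × 24.846 × 93.333 × 31.312 = 3.6306 × 10^5
Final = 12.0 mg/mL / 3.6306 × 10^5 = 3.305 × 10^-5 mg/mL = 33.1 ng/mL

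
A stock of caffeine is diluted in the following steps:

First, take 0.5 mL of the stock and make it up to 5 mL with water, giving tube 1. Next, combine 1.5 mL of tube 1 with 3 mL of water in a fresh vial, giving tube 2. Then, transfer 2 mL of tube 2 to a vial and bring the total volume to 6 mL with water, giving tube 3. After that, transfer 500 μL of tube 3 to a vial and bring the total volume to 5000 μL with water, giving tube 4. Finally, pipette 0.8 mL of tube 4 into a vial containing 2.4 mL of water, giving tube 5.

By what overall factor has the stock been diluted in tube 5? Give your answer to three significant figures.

Step 1: 0.5 mL brought to 5 mL → factor 5/0.5 = 10
Step 2: 1.5 mL + 3 mL = 4.5 mL total → factor 4.5/1.5 = 3
Step 3: 2 mL brought to 6 mL → factor 6/2 = 3
Step 4: 500 μL brought to 5000 μL → factor 5000/500 = 10
Step 5: 0.8 mL + 2.4 mL = 3.2 mL total → factor 3.2/0.8 = 4
Overall dilution factor = 10 × 3 × 3 × 10 × 4 = 3600

3.60 × 10^3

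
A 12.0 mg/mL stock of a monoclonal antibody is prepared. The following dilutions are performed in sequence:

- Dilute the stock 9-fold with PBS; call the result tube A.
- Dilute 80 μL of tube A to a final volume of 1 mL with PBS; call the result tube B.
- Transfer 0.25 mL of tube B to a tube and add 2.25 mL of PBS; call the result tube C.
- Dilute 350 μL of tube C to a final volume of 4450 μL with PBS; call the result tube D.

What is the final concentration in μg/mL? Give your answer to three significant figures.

Step 1: 9-fold → factor 9
Step 2: 80 μL brought to 1 mL → factor 1000/80 = 12.5
Step 3: 0.25 mL + 2.25 mL = 2.5 mL total → factor 2.5/0.25 = 10
Step 4: 350 μL brought to 4450 μL → factor 4450/350 = 12.714
Overall dilution factor = 9 × 12.5 × 10 × 12.714 = 14304
Final = 12.0 mg/mL / 14304 = 0.0008390 mg/mL = 0.839 μg/mL

0.839 μg/mL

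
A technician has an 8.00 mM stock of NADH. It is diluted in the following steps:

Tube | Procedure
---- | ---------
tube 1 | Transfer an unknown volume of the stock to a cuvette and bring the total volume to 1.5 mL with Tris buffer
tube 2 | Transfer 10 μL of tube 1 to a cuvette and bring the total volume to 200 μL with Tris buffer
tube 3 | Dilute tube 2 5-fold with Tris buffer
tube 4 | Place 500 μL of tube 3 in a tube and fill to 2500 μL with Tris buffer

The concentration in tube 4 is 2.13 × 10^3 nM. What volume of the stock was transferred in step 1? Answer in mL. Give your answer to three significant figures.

0.200 mL

Step 1: v brought to 1.5 mL → factor = 1.5 mL/v
Step 2: 10 μL brought to 200 μL → factor 200/10 = 20
Step 3: 5-fold → factor 5
Step 4: 500 μL brought to 2500 μL → factor 2500/500 = 5
Product of known-step factors = 500
Overall factor = 8.00 mM / (2.13 × 10^3 nM) = 3755.9
Step-1 factor = 3755.9 / 500 = 7.5117
v = 1.5 mL / 7.5117 = 0.200 mL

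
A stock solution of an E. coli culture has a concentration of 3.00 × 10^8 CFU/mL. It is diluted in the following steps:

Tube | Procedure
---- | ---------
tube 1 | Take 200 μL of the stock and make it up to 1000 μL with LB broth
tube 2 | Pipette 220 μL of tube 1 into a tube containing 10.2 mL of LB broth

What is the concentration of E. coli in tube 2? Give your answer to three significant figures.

Step 1: 200 μL brought to 1000 μL → factor 1000/200 = 5
Step 2: 220 μL + 10.2 mL = 10420 μL total → factor 10420/220 = 47.364
Overall dilution factor = 5 × 47.364 = 236.82
Final = 3.00 × 10^8 CFU/mL / 236.82 = 1.27 × 10^6 CFU/mL

1.27 × 10^6 CFU/mL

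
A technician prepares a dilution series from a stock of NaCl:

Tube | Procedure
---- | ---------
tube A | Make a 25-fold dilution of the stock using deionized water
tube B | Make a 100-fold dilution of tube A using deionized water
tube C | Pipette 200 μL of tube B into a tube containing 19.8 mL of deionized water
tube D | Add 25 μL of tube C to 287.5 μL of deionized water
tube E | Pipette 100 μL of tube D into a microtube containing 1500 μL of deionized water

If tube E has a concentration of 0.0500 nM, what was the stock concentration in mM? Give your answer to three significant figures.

2.50 mM

Step 1: 25-fold → factor 25
Step 2: 100-fold → factor 100
Step 3: 200 μL + 19.8 mL = 20000 μL total → factor 20000/200 = 100
Step 4: 25 μL + 287.5 μL = 312.5 μL total → factor 312.5/25 = 12.5
Step 5: 100 μL + 1500 μL = 1600 μL total → factor 1600/100 = 16
Overall dilution factor = 25 × 100 × 100 × 12.5 × 16 = 5 × 10^7
Stock = 0.0500 nM × 5 × 10^7 = 2.500 × 10^6 nM = 2.50 mM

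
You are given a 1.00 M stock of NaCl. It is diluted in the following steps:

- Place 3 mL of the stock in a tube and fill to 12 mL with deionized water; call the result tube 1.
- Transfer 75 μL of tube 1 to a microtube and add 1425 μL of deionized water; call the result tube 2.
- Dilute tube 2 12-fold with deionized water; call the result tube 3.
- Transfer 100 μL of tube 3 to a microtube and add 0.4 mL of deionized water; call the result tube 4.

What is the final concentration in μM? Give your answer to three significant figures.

Step 1: 3 mL brought to 12 mL → factor 12/3 = 4
Step 2: 75 μL + 1425 μL = 1500 μL total → factor 1500/75 = 20
Step 3: 12-fold → factor 12
Step 4: 100 μL + 0.4 mL = 500 μL total → factor 500/100 = 5
Overall dilution factor = 4 × 20 × 12 × 5 = 4800
Final = 1.00 M / 4800 = 0.0002083 M = 208 μM

208 μM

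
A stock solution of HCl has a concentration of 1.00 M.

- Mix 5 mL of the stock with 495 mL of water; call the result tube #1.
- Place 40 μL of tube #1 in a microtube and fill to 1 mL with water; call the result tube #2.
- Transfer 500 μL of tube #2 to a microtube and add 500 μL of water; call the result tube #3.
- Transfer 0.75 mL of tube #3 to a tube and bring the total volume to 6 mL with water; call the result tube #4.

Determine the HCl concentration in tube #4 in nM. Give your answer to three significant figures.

Step 1: 5 mL + 495 mL = 500 mL total → factor 500/5 = 100
Step 2: 40 μL brought to 1 mL → factor 1000/40 = 25
Step 3: 500 μL + 500 μL = 1000 μL total → factor 1000/500 = 2
Step 4: 0.75 mL brought to 6 mL → factor 6/0.75 = 8
Overall dilution factor = 100 × 25 × 2 × 8 = 40000
Final = 1.00 M / 40000 = 2.500 × 10^-5 M = 2.50 × 10^4 nM

2.50 × 10^4 nM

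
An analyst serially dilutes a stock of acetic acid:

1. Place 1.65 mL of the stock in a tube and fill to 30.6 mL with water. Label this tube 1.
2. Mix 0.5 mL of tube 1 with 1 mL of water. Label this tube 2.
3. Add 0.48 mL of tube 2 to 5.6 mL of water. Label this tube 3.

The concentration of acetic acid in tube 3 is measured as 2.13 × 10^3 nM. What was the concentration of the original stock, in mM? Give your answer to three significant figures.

Step 1: 1.65 mL brought to 30.6 mL → factor 30.6/1.65 = 18.545
Step 2: 0.5 mL + 1 mL = 1.5 mL total → factor 1.5/0.5 = 3
Step 3: 0.48 mL + 5.6 mL = 6.08 mL total → factor 6.08/0.48 = 12.667
Overall dilution factor = 18.545 × 3 × 12.667 = 704.73
Stock = 2.13 × 10^3 nM × 704.73 = 1.501 × 10^6 nM = 1.50 mM

1.50 mM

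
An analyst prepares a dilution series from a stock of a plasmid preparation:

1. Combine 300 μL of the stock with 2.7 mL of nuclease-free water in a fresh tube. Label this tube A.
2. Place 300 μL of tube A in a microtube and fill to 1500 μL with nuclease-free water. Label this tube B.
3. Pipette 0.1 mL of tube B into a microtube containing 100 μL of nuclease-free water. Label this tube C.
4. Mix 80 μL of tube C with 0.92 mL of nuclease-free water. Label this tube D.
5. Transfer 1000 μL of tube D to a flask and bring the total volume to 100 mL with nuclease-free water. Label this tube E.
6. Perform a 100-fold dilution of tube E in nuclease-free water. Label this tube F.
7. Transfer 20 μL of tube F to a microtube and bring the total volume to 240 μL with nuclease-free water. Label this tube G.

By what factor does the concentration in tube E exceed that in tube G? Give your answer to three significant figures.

1.20 × 10^3

Step 1: 300 μL + 2.7 mL = 3000 μL total → factor 3000/300 = 10
Step 2: 300 μL brought to 1500 μL → factor 1500/300 = 5
Step 3: 0.1 mL + 100 μL = 0.2 mL total → factor 0.2/0.1 = 2
Step 4: 80 μL + 0.92 mL = 1000 μL total → factor 1000/80 = 12.5
Step 5: 1000 μL brought to 100 mL → factor 1 × 10^5/1000 = 100
Step 6: 100-fold → factor 100
Step 7: 20 μL brought to 240 μL → factor 240/20 = 12
Dilution factor to tube E = 1.25 × 10^5; to tube G = 1.5 × 10^8
[tube E]/[tube G] = (factor to tube G)/(factor to tube E) = 1.5 × 10^8/1.25 × 10^5 = 1.20 × 10^3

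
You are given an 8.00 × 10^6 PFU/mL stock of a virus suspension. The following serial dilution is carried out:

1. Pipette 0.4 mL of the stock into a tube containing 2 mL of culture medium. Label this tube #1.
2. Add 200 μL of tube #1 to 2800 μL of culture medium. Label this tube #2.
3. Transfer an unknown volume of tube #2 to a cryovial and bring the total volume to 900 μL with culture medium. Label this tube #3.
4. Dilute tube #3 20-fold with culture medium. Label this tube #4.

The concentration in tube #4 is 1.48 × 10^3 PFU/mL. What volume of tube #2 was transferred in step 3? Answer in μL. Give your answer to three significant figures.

300 μL

Step 1: 0.4 mL + 2 mL = 2.4 mL total → factor 2.4/0.4 = 6
Step 2: 200 μL + 2800 μL = 3000 μL total → factor 3000/200 = 15
Step 3: v brought to 900 μL → factor = 900 μL/v
Step 4: 20-fold → factor 20
Product of known-step factors = 1800
Overall factor = 8.00 × 10^6 PFU/mL / (1.48 × 10^3 PFU/mL) = 5405.4
Step-3 factor = 5405.4 / 1800 = 3.003
v = 900 μL / 3.003 = 300 μL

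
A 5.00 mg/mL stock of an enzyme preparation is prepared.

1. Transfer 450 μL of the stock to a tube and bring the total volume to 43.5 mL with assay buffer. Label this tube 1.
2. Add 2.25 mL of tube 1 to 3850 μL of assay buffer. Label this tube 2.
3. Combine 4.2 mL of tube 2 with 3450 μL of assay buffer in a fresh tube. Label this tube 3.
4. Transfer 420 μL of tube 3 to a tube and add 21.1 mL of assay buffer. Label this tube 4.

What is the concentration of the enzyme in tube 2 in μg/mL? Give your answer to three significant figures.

19.1 μg/mL

Step 1: 450 μL brought to 43.5 mL → factor 43500/450 = 96.667
Step 2: 2.25 mL + 3850 μL = 6.1 mL total → factor 6.1/2.25 = 2.7111
Dilution factor through tube 2 = 96.667 × 2.7111 = 262.07
[tube 2] = 5.00 mg/mL / 262.07 = 0.01908 mg/mL = 19.1 μg/mL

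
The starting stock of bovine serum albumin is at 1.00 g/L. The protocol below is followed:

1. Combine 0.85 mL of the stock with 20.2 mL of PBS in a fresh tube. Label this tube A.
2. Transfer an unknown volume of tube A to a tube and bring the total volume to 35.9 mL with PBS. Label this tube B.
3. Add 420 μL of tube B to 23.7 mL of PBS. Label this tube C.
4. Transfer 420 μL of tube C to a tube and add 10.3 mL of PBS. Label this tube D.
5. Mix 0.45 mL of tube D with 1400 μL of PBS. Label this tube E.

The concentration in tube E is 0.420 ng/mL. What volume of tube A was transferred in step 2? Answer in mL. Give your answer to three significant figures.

2.25 mL

Step 1: 0.85 mL + 20.2 mL = 21.05 mL total → factor 21.05/0.85 = 24.765
Step 2: v brought to 35.9 mL → factor = 35.9 mL/v
Step 3: 420 μL + 23.7 mL = 24120 μL total → factor 24120/420 = 57.429
Step 4: 420 μL + 10.3 mL = 10720 μL total → factor 10720/420 = 25.524
Step 5: 0.45 mL + 1400 μL = 1.85 mL total → factor 1.85/0.45 = 4.1111
Product of known-step factors = 1.4923 × 10^5
Overall factor = 1.00 g/L / (0.420 ng/mL) = 2.381 × 10^6
Step-2 factor = 2.381 × 10^6 / 1.4923 × 10^5 = 15.955
v = 35.9 mL / 15.955 = 2.25 mL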